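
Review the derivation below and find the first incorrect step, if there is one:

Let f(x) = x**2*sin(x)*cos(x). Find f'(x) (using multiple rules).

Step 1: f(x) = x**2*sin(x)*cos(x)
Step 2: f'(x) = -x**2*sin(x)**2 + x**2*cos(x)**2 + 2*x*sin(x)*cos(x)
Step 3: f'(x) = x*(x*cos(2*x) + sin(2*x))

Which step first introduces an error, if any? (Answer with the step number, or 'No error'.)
No error

All steps in this derivation are correct.
The final answer f'(x) = x*(x*cos(2*x) + sin(2*x)) is valid.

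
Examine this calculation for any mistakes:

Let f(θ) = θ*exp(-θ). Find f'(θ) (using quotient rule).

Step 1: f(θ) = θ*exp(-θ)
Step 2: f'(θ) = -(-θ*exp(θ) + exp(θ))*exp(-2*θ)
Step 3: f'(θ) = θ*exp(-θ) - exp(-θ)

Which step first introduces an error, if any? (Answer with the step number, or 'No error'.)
Step 2

Step 2 is incorrect due to a sign flip.
The step shows: -(-θ*exp(θ) + exp(θ))*exp(-2*θ)
The correct value should be: (-θ*exp(θ) + exp(θ))*exp(-2*θ)

Explanation: The sign of the whole expression was flipped: the term (-θ*exp(θ) + exp(θ))*exp(-2*θ) was incorrectly written as -(-θ*exp(θ) + exp(θ))*exp(-2*θ)
The later steps are derived from this incorrect expression, so the error originates in Step 2.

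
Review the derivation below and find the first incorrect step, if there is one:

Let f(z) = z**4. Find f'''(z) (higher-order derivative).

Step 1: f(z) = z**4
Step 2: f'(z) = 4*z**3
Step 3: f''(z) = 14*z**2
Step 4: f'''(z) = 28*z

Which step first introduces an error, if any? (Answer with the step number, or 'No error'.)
Step 3

Step 3 is incorrect due to a wrong coefficient.
The step shows: 14*z**2
The correct value should be: 12*z**2

Explanation: The coefficient 12 was incorrectly written as 14: the term 12*z**2 was incorrectly written as 14*z**2
The later steps are derived from this incorrect expression, so the error originates in Step 3.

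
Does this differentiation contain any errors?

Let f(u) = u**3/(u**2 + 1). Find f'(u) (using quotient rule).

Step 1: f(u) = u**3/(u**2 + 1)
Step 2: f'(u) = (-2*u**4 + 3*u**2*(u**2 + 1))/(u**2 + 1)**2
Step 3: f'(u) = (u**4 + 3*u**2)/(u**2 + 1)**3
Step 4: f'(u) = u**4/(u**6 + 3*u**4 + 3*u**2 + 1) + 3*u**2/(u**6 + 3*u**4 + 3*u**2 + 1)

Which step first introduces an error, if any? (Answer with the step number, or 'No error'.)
Step 3

Step 3 is incorrect due to a wrong exponent.
The step shows: (u**4 + 3*u**2)/(u**2 + 1)**3
The correct value should be: (u**4 + 3*u**2)/(u**2 + 1)**2

Explanation: The exponent -2 on u**2 + 1 was incorrectly written as -3: the term (u**4 + 3*u**2)/(u**2 + 1)**2 was incorrectly written as (u**4 + 3*u**2)/(u**2 + 1)**3
The later steps are derived from this incorrect expression, so the error originates in Step 3.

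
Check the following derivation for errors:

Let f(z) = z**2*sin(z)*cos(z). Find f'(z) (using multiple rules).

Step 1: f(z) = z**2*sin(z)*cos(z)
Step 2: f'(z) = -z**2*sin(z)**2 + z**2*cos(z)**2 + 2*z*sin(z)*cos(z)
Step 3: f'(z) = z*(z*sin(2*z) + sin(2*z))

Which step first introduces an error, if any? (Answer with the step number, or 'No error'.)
Step 3

Step 3 is incorrect due to a wrong trig function.
The step shows: z*(z*sin(2*z) + sin(2*z))
The correct value should be: z*(z*cos(2*z) + sin(2*z))

Explanation: cos(2*z) was incorrectly written as sin(2*z): the term z*(z*cos(2*z) + sin(2*z)) was incorrectly written as z*(z*sin(2*z) + sin(2*z))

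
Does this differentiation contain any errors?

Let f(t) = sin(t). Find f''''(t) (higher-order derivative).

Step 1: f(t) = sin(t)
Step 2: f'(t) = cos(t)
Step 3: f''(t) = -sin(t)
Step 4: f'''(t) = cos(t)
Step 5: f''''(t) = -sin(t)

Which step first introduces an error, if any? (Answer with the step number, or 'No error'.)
Step 4

Step 4 is incorrect due to a sign flip.
The step shows: cos(t)
The correct value should be: -cos(t)

Explanation: The sign of the whole expression was flipped: the term -cos(t) was incorrectly written as cos(t)
The later steps are derived from this incorrect expression, so the error originates in Step 4.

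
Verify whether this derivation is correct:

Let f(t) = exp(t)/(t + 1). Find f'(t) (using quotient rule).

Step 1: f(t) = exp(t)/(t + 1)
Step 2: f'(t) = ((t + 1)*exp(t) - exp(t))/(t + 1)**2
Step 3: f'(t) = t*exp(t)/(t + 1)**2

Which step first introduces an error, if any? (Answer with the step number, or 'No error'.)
No error

All steps in this derivation are correct.
The final answer f'(t) = t*exp(t)/(t + 1)**2 is valid.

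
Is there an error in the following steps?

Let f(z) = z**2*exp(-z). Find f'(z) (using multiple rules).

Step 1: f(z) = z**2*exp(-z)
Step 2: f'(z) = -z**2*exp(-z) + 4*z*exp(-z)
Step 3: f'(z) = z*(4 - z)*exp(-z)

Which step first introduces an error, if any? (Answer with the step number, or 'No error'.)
Step 2

Step 2 is incorrect due to a wrong coefficient.
The step shows: -z**2*exp(-z) + 4*z*exp(-z)
The correct value should be: -z**2*exp(-z) + 2*z*exp(-z)

Explanation: The coefficient 2 was incorrectly written as 4: the term 2*z*exp(-z) was incorrectly written as 4*z*exp(-z)
The later steps are derived from this incorrect expression, so the error originates in Step 2.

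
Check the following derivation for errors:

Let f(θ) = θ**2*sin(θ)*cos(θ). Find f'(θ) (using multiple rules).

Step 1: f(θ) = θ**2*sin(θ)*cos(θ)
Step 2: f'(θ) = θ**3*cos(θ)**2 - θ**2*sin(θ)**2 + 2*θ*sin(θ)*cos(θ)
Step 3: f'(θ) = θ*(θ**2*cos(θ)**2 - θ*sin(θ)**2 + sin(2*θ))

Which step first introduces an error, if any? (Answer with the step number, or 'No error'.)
Step 2

Step 2 is incorrect due to a wrong exponent.
The step shows: θ**3*cos(θ)**2 - θ**2*sin(θ)**2 + 2*θ*sin(θ)*cos(θ)
The correct value should be: -θ**2*sin(θ)**2 + θ**2*cos(θ)**2 + 2*θ*sin(θ)*cos(θ)

Explanation: The exponent 2 on θ was incorrectly written as 3: the term θ**2*cos(θ)**2 was incorrectly written as θ**3*cos(θ)**2
The later steps are derived from this incorrect expression, so the error originates in Step 2.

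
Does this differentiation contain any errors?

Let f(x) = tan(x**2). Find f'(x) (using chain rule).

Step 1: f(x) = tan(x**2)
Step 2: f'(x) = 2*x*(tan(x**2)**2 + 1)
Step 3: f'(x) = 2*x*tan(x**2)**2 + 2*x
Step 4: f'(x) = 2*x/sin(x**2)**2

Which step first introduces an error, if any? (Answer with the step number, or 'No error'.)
Step 4

Step 4 is incorrect due to a wrong trig function.
The step shows: 2*x/sin(x**2)**2
The correct value should be: 2*x/cos(x**2)**2

Explanation: cos(x**2) was incorrectly written as sin(x**2): the term 2*x/cos(x**2)**2 was incorrectly written as 2*x/sin(x**2)**2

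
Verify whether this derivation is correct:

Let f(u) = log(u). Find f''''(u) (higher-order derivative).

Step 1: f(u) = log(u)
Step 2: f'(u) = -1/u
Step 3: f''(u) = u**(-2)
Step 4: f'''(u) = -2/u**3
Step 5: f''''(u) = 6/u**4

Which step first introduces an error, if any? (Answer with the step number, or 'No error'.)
Step 2

Step 2 is incorrect due to a sign flip.
The step shows: -1/u
The correct value should be: 1/u

Explanation: The sign of the whole expression was flipped: the term 1/u was incorrectly written as -1/u
The later steps are derived from this incorrect expression, so the error originates in Step 2.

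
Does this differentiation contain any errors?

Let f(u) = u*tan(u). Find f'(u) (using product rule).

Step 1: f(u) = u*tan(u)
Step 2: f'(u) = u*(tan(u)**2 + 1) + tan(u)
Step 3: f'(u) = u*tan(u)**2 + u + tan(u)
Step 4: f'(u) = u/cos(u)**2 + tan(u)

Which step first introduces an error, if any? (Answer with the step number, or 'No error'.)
No error

All steps in this derivation are correct.
The final answer f'(u) = u/cos(u)**2 + tan(u) is valid.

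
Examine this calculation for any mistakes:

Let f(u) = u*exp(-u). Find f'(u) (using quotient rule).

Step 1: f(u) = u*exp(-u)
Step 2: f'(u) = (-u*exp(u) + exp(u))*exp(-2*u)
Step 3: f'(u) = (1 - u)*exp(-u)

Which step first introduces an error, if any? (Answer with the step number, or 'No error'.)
No error

All steps in this derivation are correct.
The final answer f'(u) = (1 - u)*exp(-u) is valid.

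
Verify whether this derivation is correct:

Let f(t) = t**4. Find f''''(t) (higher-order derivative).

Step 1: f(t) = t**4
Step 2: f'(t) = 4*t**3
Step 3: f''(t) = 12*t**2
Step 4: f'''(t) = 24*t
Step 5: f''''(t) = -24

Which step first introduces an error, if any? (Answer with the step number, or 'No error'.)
Step 5

Step 5 is incorrect due to a sign flip.
The step shows: -24
The correct value should be: 24

Explanation: The sign of the whole expression was flipped: the term 24 was incorrectly written as -24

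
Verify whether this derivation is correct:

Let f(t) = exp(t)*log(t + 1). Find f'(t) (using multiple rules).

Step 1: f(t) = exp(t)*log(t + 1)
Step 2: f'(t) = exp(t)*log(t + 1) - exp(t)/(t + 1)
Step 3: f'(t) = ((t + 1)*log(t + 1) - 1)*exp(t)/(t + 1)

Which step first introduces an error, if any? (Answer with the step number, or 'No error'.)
Step 2

Step 2 is incorrect due to a sign flip.
The step shows: exp(t)*log(t + 1) - exp(t)/(t + 1)
The correct value should be: exp(t)*log(t + 1) + exp(t)/(t + 1)

Explanation: The sign of one term was flipped: the term exp(t)/(t + 1) was incorrectly written as -exp(t)/(t + 1)
The later steps are derived from this incorrect expression, so the error originates in Step 2.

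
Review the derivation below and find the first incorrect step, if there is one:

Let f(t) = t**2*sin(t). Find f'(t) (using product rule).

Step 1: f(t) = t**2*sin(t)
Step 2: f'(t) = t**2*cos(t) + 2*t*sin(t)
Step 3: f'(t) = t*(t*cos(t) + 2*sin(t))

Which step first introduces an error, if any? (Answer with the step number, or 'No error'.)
No error

All steps in this derivation are correct.
The final answer f'(t) = t*(t*cos(t) + 2*sin(t)) is valid.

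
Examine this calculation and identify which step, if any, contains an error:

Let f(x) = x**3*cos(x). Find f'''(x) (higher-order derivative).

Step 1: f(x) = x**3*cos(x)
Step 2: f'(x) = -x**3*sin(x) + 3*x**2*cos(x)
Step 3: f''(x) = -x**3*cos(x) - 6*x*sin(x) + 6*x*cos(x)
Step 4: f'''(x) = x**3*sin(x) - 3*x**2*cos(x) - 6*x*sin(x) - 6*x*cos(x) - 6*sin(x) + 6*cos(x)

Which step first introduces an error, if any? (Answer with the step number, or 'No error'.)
Step 3

Step 3 is incorrect due to a wrong exponent.
The step shows: -x**3*cos(x) - 6*x*sin(x) + 6*x*cos(x)
The correct value should be: -x**3*cos(x) - 6*x**2*sin(x) + 6*x*cos(x)

Explanation: The exponent 2 on x was incorrectly written as 1: the term -6*x**2*sin(x) was incorrectly written as -6*x*sin(x)
The later steps are derived from this incorrect expression, so the error originates in Step 3.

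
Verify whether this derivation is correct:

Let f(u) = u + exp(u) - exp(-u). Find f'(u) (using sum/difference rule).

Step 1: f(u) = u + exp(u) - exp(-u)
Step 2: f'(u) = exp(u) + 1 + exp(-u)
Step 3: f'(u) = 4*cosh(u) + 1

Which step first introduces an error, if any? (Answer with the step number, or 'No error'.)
Step 3

Step 3 is incorrect due to a wrong coefficient.
The step shows: 4*cosh(u) + 1
The correct value should be: 2*cosh(u) + 1

Explanation: The coefficient 2 was incorrectly written as 4: the term 2*cosh(u) was incorrectly written as 4*cosh(u)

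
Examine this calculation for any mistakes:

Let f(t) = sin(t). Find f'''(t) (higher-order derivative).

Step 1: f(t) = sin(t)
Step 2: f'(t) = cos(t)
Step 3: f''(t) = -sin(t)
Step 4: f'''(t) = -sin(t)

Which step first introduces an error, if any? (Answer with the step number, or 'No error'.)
Step 4

Step 4 is incorrect due to a wrong trig function.
The step shows: -sin(t)
The correct value should be: -cos(t)

Explanation: cos(t) was incorrectly written as sin(t): the term -cos(t) was incorrectly written as -sin(t)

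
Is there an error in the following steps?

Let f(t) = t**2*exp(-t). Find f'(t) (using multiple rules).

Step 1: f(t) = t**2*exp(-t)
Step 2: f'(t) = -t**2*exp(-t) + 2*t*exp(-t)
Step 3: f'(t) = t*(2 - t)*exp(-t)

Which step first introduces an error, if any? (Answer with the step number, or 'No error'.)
No error

All steps in this derivation are correct.
The final answer f'(t) = t*(2 - t)*exp(-t) is valid.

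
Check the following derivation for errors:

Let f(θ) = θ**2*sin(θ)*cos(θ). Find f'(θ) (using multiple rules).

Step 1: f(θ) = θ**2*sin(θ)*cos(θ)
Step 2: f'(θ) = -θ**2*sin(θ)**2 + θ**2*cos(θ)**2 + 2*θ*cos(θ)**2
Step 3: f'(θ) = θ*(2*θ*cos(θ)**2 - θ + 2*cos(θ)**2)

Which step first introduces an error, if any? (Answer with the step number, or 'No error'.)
Step 2

Step 2 is incorrect due to a wrong trig function.
The step shows: -θ**2*sin(θ)**2 + θ**2*cos(θ)**2 + 2*θ*cos(θ)**2
The correct value should be: -θ**2*sin(θ)**2 + θ**2*cos(θ)**2 + 2*θ*sin(θ)*cos(θ)

Explanation: sin(θ) was incorrectly written as cos(θ): the term 2*θ*sin(θ)*cos(θ) was incorrectly written as 2*θ*cos(θ)**2
The later steps are derived from this incorrect expression, so the error originates in Step 2.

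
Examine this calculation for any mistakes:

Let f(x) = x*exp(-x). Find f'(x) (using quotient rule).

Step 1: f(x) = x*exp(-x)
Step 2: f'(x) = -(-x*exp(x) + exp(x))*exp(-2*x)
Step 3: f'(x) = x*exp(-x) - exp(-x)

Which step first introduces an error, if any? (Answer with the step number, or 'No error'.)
Step 2

Step 2 is incorrect due to a sign flip.
The step shows: -(-x*exp(x) + exp(x))*exp(-2*x)
The correct value should be: (-x*exp(x) + exp(x))*exp(-2*x)

Explanation: The sign of the whole expression was flipped: the term (-x*exp(x) + exp(x))*exp(-2*x) was incorrectly written as -(-x*exp(x) + exp(x))*exp(-2*x)
The later steps are derived from this incorrect expression, so the error originates in Step 2.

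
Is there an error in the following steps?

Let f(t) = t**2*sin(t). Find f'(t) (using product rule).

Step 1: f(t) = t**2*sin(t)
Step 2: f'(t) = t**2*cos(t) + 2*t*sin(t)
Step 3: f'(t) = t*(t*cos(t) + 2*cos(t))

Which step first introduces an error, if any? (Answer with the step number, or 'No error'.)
Step 3

Step 3 is incorrect due to a wrong trig function.
The step shows: t*(t*cos(t) + 2*cos(t))
The correct value should be: t*(t*cos(t) + 2*sin(t))

Explanation: sin(t) was incorrectly written as cos(t): the term t*(t*cos(t) + 2*sin(t)) was incorrectly written as t*(t*cos(t) + 2*cos(t))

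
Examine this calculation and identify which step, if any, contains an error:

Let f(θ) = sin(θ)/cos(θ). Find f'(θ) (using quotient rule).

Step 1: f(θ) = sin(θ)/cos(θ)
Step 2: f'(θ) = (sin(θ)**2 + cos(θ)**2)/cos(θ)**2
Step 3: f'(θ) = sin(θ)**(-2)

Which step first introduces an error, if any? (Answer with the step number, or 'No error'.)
Step 3

Step 3 is incorrect due to a wrong trig function.
The step shows: sin(θ)**(-2)
The correct value should be: cos(θ)**(-2)

Explanation: cos(θ) was incorrectly written as sin(θ): the term cos(θ)**(-2) was incorrectly written as sin(θ)**(-2)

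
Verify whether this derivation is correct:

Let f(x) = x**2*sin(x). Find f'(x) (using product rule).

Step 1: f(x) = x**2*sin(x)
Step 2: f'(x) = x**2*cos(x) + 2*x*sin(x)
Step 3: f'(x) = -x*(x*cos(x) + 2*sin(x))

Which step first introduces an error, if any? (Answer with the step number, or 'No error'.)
Step 3

Step 3 is incorrect due to a sign flip.
The step shows: -x*(x*cos(x) + 2*sin(x))
The correct value should be: x*(x*cos(x) + 2*sin(x))

Explanation: The sign of the whole expression was flipped: the term x*(x*cos(x) + 2*sin(x)) was incorrectly written as -x*(x*cos(x) + 2*sin(x))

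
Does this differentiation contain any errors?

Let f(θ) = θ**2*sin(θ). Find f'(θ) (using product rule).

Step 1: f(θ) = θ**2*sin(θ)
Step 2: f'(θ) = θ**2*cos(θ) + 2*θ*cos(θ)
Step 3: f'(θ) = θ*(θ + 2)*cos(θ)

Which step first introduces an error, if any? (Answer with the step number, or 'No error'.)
Step 2

Step 2 is incorrect due to a wrong trig function.
The step shows: θ**2*cos(θ) + 2*θ*cos(θ)
The correct value should be: θ**2*cos(θ) + 2*θ*sin(θ)

Explanation: sin(θ) was incorrectly written as cos(θ): the term 2*θ*sin(θ) was incorrectly written as 2*θ*cos(θ)
The later steps are derived from this incorrect expression, so the error originates in Step 2.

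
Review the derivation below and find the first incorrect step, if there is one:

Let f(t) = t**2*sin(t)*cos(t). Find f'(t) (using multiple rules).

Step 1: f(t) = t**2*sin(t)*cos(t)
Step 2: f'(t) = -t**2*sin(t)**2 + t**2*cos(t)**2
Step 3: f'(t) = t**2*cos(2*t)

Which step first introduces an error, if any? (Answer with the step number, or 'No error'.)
Step 2

Step 2 is incorrect due to a dropped term.
The step shows: -t**2*sin(t)**2 + t**2*cos(t)**2
The correct value should be: -t**2*sin(t)**2 + t**2*cos(t)**2 + 2*t*sin(t)*cos(t)

Explanation: A term was dropped: the term 2*t*sin(t)*cos(t) was incorrectly omitted
The later steps are derived from this incorrect expression, so the error originates in Step 2.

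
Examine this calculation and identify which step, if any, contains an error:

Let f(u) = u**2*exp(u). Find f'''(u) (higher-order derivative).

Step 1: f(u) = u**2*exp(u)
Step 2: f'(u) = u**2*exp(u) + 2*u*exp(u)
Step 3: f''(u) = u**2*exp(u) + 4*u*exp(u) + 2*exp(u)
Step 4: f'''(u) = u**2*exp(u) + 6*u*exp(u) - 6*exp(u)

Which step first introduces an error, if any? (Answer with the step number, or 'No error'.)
Step 4

Step 4 is incorrect due to a sign flip.
The step shows: u**2*exp(u) + 6*u*exp(u) - 6*exp(u)
The correct value should be: u**2*exp(u) + 6*u*exp(u) + 6*exp(u)

Explanation: The sign of one term was flipped: the term 6*exp(u) was incorrectly written as -6*exp(u)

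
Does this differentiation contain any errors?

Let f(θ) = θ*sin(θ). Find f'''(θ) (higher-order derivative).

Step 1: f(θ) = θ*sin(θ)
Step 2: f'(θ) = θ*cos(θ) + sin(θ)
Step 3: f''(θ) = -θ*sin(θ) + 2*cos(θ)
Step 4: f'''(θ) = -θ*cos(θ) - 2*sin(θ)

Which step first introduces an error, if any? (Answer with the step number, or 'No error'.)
Step 4

Step 4 is incorrect due to a wrong coefficient.
The step shows: -θ*cos(θ) - 2*sin(θ)
The correct value should be: -θ*cos(θ) - 3*sin(θ)

Explanation: The coefficient -3 was incorrectly written as -2: the term -3*sin(θ) was incorrectly written as -2*sin(θ)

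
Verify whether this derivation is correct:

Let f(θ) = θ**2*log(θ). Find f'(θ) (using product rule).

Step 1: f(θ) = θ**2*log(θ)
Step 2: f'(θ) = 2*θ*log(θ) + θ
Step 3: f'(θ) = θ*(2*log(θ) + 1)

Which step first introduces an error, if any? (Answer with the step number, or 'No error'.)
No error

All steps in this derivation are correct.
The final answer f'(θ) = θ*(2*log(θ) + 1) is valid.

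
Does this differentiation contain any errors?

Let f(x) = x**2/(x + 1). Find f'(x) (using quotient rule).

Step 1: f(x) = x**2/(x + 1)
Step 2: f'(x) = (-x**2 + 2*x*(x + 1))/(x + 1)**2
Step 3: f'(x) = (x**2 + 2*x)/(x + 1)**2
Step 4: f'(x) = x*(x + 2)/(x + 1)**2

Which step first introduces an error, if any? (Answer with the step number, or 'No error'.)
No error

All steps in this derivation are correct.
The final answer f'(x) = x*(x + 2)/(x + 1)**2 is valid.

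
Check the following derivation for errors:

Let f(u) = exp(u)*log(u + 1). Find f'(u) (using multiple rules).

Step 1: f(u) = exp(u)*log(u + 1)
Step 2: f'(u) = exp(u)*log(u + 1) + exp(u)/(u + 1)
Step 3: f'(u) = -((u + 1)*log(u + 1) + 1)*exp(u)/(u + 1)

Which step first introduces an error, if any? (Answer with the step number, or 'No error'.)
Step 3

Step 3 is incorrect due to a sign flip.
The step shows: -((u + 1)*log(u + 1) + 1)*exp(u)/(u + 1)
The correct value should be: ((u + 1)*log(u + 1) + 1)*exp(u)/(u + 1)

Explanation: The sign of the whole expression was flipped: the term ((u + 1)*log(u + 1) + 1)*exp(u)/(u + 1) was incorrectly written as -((u + 1)*log(u + 1) + 1)*exp(u)/(u + 1)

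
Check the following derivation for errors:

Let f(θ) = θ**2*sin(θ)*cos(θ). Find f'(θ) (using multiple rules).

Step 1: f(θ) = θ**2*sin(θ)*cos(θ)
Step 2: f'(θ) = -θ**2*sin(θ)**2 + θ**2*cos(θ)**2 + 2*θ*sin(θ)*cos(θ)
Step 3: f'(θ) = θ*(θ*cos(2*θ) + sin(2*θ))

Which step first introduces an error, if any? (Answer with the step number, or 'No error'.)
No error

All steps in this derivation are correct.
The final answer f'(θ) = θ*(θ*cos(2*θ) + sin(2*θ)) is valid.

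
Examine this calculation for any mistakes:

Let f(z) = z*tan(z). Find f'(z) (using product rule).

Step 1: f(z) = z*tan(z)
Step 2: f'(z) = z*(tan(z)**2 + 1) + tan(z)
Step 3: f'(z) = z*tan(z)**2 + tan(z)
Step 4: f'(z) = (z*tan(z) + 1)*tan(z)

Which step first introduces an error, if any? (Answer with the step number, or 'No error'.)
Step 3

Step 3 is incorrect due to a dropped term.
The step shows: z*tan(z)**2 + tan(z)
The correct value should be: z*tan(z)**2 + z + tan(z)

Explanation: A term was dropped: the term z was incorrectly omitted
The later steps are derived from this incorrect expression, so the error originates in Step 3.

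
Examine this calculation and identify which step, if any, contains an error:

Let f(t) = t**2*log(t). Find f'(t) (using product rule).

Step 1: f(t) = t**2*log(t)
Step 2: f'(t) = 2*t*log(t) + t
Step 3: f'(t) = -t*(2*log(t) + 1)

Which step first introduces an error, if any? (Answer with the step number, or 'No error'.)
Step 3

Step 3 is incorrect due to a sign flip.
The step shows: -t*(2*log(t) + 1)
The correct value should be: t*(2*log(t) + 1)

Explanation: The sign of the whole expression was flipped: the term t*(2*log(t) + 1) was incorrectly written as -t*(2*log(t) + 1)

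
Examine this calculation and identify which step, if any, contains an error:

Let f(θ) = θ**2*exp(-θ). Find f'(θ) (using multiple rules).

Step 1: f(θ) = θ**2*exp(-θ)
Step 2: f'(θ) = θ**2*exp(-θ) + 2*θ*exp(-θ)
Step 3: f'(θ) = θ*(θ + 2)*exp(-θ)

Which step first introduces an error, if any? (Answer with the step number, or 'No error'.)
Step 2

Step 2 is incorrect due to a sign flip.
The step shows: θ**2*exp(-θ) + 2*θ*exp(-θ)
The correct value should be: -θ**2*exp(-θ) + 2*θ*exp(-θ)

Explanation: The sign of one term was flipped: the term -θ**2*exp(-θ) was incorrectly written as θ**2*exp(-θ)
The later steps are derived from this incorrect expression, so the error originates in Step 2.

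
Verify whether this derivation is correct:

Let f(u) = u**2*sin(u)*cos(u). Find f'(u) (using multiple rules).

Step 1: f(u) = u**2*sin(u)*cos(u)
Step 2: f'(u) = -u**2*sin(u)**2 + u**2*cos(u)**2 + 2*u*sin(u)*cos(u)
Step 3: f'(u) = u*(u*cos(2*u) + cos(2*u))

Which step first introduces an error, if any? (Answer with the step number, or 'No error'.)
Step 3

Step 3 is incorrect due to a wrong trig function.
The step shows: u*(u*cos(2*u) + cos(2*u))
The correct value should be: u*(u*cos(2*u) + sin(2*u))

Explanation: sin(2*u) was incorrectly written as cos(2*u): the term u*(u*cos(2*u) + sin(2*u)) was incorrectly written as u*(u*cos(2*u) + cos(2*u))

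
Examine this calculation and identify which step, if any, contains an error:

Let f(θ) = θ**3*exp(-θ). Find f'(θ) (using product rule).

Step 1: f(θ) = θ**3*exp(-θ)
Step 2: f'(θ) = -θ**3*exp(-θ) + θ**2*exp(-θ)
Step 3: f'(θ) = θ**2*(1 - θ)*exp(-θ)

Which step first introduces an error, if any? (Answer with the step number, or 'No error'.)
Step 2

Step 2 is incorrect due to a wrong coefficient.
The step shows: -θ**3*exp(-θ) + θ**2*exp(-θ)
The correct value should be: -θ**3*exp(-θ) + 3*θ**2*exp(-θ)

Explanation: The coefficient 3 was incorrectly written as 1: the term 3*θ**2*exp(-θ) was incorrectly written as θ**2*exp(-θ)
The later steps are derived from this incorrect expression, so the error originates in Step 2.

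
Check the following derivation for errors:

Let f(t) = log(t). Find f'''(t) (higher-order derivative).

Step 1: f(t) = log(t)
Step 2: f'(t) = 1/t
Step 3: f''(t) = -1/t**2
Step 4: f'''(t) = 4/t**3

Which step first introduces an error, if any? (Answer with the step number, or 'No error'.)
Step 4

Step 4 is incorrect due to a wrong coefficient.
The step shows: 4/t**3
The correct value should be: 2/t**3

Explanation: The coefficient 2 was incorrectly written as 4: the term 2/t**3 was incorrectly written as 4/t**3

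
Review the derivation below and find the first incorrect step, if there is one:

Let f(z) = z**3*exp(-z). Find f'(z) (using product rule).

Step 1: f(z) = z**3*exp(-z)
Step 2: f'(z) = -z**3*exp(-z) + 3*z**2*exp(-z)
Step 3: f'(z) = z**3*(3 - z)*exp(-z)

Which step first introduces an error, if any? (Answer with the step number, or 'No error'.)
Step 3

Step 3 is incorrect due to a wrong exponent.
The step shows: z**3*(3 - z)*exp(-z)
The correct value should be: z**2*(3 - z)*exp(-z)

Explanation: The exponent 2 on z was incorrectly written as 3: the term z**2*(3 - z)*exp(-z) was incorrectly written as z**3*(3 - z)*exp(-z)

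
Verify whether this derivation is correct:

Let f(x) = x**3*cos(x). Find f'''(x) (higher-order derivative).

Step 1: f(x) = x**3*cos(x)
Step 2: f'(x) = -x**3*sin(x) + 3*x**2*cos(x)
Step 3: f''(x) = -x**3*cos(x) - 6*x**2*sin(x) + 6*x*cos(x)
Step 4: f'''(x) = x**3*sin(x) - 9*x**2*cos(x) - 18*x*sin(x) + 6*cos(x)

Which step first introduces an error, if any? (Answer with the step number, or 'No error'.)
No error

All steps in this derivation are correct.
The final answer f'''(x) = x**3*sin(x) - 9*x**2*cos(x) - 18*x*sin(x) + 6*cos(x) is valid.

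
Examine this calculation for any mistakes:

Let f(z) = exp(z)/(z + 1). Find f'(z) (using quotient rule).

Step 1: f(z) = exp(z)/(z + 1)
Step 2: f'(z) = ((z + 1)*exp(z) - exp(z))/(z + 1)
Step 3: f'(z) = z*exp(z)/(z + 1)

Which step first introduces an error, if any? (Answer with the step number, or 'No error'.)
Step 2

Step 2 is incorrect due to a wrong exponent.
The step shows: ((z + 1)*exp(z) - exp(z))/(z + 1)
The correct value should be: ((z + 1)*exp(z) - exp(z))/(z + 1)**2

Explanation: The exponent -2 on z + 1 was incorrectly written as -1: the term ((z + 1)*exp(z) - exp(z))/(z + 1)**2 was incorrectly written as ((z + 1)*exp(z) - exp(z))/(z + 1)
The later steps are derived from this incorrect expression, so the error originates in Step 2.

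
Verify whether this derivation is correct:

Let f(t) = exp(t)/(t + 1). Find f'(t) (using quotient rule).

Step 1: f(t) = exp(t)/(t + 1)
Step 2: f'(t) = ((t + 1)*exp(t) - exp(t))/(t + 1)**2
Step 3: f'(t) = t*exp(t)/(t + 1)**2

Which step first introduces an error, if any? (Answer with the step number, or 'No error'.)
No error

All steps in this derivation are correct.
The final answer f'(t) = t*exp(t)/(t + 1)**2 is valid.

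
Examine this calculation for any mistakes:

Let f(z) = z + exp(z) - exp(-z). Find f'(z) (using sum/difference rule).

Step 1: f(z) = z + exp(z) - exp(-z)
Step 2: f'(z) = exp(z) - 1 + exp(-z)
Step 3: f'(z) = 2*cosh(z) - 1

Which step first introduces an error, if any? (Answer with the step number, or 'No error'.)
Step 2

Step 2 is incorrect due to a sign flip.
The step shows: exp(z) - 1 + exp(-z)
The correct value should be: exp(z) + 1 + exp(-z)

Explanation: The sign of one term was flipped: the term 1 was incorrectly written as -1
The later steps are derived from this incorrect expression, so the error originates in Step 2.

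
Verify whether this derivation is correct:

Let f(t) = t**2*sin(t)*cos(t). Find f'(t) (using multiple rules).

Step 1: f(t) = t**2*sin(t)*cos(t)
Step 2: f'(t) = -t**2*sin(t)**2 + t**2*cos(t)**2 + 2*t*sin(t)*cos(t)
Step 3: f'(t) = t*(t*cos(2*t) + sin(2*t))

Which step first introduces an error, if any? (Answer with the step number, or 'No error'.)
No error

All steps in this derivation are correct.
The final answer f'(t) = t*(t*cos(2*t) + sin(2*t)) is valid.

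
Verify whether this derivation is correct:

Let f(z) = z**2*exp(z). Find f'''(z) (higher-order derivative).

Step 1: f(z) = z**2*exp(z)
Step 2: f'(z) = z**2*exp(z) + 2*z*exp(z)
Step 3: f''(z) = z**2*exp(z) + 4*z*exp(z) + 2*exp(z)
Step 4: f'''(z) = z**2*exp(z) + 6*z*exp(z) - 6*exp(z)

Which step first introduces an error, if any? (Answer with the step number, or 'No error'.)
Step 4

Step 4 is incorrect due to a sign flip.
The step shows: z**2*exp(z) + 6*z*exp(z) - 6*exp(z)
The correct value should be: z**2*exp(z) + 6*z*exp(z) + 6*exp(z)

Explanation: The sign of one term was flipped: the term 6*exp(z) was incorrectly written as -6*exp(z)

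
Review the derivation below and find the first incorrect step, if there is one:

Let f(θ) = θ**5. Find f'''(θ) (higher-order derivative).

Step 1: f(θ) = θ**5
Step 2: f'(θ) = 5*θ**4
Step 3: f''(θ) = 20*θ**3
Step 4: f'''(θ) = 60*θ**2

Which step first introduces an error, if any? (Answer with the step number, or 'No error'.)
No error

All steps in this derivation are correct.
The final answer f'''(θ) = 60*θ**2 is valid.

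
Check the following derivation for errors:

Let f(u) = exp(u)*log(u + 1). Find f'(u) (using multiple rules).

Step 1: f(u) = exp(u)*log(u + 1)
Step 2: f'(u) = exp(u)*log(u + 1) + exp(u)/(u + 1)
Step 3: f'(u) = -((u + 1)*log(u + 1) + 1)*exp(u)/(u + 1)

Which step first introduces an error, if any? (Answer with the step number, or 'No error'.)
Step 3

Step 3 is incorrect due to a sign flip.
The step shows: -((u + 1)*log(u + 1) + 1)*exp(u)/(u + 1)
The correct value should be: ((u + 1)*log(u + 1) + 1)*exp(u)/(u + 1)

Explanation: The sign of the whole expression was flipped: the term ((u + 1)*log(u + 1) + 1)*exp(u)/(u + 1) was incorrectly written as -((u + 1)*log(u + 1) + 1)*exp(u)/(u + 1)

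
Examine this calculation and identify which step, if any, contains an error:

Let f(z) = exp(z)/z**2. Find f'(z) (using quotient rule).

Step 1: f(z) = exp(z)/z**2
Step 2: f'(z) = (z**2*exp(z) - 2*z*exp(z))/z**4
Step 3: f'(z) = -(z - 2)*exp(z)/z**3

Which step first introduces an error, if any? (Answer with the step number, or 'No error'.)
Step 3

Step 3 is incorrect due to a sign flip.
The step shows: -(z - 2)*exp(z)/z**3
The correct value should be: (z - 2)*exp(z)/z**3

Explanation: The sign of the whole expression was flipped: the term (z - 2)*exp(z)/z**3 was incorrectly written as -(z - 2)*exp(z)/z**3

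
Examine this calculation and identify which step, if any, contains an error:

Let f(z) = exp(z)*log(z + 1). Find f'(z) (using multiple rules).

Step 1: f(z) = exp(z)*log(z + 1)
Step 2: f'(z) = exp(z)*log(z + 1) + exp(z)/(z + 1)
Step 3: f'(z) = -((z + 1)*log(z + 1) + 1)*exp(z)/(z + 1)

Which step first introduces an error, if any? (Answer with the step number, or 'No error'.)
Step 3

Step 3 is incorrect due to a sign flip.
The step shows: -((z + 1)*log(z + 1) + 1)*exp(z)/(z + 1)
The correct value should be: ((z + 1)*log(z + 1) + 1)*exp(z)/(z + 1)

Explanation: The sign of the whole expression was flipped: the term ((z + 1)*log(z + 1) + 1)*exp(z)/(z + 1) was incorrectly written as -((z + 1)*log(z + 1) + 1)*exp(z)/(z + 1)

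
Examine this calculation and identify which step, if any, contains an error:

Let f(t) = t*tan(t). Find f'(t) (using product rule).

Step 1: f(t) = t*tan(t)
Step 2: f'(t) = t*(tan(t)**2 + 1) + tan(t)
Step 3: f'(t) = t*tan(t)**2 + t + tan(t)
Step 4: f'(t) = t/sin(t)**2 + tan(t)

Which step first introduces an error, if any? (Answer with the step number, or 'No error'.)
Step 4

Step 4 is incorrect due to a wrong trig function.
The step shows: t/sin(t)**2 + tan(t)
The correct value should be: t/cos(t)**2 + tan(t)

Explanation: cos(t) was incorrectly written as sin(t): the term t/cos(t)**2 was incorrectly written as t/sin(t)**2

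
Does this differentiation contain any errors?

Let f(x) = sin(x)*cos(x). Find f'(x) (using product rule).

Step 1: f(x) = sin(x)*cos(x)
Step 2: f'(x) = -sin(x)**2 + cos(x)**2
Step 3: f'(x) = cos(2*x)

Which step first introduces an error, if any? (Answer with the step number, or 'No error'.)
No error

All steps in this derivation are correct.
The final answer f'(x) = cos(2*x) is valid.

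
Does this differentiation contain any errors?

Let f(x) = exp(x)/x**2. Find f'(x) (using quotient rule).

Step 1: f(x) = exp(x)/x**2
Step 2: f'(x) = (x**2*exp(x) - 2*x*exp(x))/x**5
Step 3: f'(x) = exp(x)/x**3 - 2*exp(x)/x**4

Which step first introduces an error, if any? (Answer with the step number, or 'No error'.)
Step 2

Step 2 is incorrect due to a wrong exponent.
The step shows: (x**2*exp(x) - 2*x*exp(x))/x**5
The correct value should be: (x**2*exp(x) - 2*x*exp(x))/x**4

Explanation: The exponent -4 on x was incorrectly written as -5: the term (x**2*exp(x) - 2*x*exp(x))/x**4 was incorrectly written as (x**2*exp(x) - 2*x*exp(x))/x**5
The later steps are derived from this incorrect expression, so the error originates in Step 2.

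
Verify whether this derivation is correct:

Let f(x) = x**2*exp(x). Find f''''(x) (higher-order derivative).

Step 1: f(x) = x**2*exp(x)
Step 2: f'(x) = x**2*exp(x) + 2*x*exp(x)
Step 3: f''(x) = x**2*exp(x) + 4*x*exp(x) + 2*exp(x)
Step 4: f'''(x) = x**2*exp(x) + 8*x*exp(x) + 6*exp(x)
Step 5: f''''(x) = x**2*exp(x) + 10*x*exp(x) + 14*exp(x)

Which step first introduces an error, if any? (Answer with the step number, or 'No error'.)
Step 4

Step 4 is incorrect due to a wrong coefficient.
The step shows: x**2*exp(x) + 8*x*exp(x) + 6*exp(x)
The correct value should be: x**2*exp(x) + 6*x*exp(x) + 6*exp(x)

Explanation: The coefficient 6 was incorrectly written as 8: the term 6*x*exp(x) was incorrectly written as 8*x*exp(x)
The later steps are derived from this incorrect expression, so the error originates in Step 4.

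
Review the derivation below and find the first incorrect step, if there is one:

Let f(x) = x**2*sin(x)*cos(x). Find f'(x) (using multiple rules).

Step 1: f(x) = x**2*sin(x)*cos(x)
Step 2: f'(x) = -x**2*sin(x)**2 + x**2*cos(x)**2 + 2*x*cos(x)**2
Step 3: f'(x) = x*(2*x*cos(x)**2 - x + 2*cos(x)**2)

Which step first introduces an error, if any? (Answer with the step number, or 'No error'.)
Step 2

Step 2 is incorrect due to a wrong trig function.
The step shows: -x**2*sin(x)**2 + x**2*cos(x)**2 + 2*x*cos(x)**2
The correct value should be: -x**2*sin(x)**2 + x**2*cos(x)**2 + 2*x*sin(x)*cos(x)

Explanation: sin(x) was incorrectly written as cos(x): the term 2*x*sin(x)*cos(x) was incorrectly written as 2*x*cos(x)**2
The later steps are derived from this incorrect expression, so the error originates in Step 2.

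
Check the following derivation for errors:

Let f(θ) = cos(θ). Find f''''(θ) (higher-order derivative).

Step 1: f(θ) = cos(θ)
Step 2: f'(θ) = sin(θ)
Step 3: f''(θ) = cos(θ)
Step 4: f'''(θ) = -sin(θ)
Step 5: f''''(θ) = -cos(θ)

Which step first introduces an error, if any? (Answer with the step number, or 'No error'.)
Step 2

Step 2 is incorrect due to a sign flip.
The step shows: sin(θ)
The correct value should be: -sin(θ)

Explanation: The sign of the whole expression was flipped: the term -sin(θ) was incorrectly written as sin(θ)
The later steps are derived from this incorrect expression, so the error originates in Step 2.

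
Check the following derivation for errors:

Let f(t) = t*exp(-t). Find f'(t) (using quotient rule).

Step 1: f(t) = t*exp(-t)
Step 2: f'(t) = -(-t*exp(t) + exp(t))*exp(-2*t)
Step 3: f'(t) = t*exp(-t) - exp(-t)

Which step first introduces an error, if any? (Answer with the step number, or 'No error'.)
Step 2

Step 2 is incorrect due to a sign flip.
The step shows: -(-t*exp(t) + exp(t))*exp(-2*t)
The correct value should be: (-t*exp(t) + exp(t))*exp(-2*t)

Explanation: The sign of the whole expression was flipped: the term (-t*exp(t) + exp(t))*exp(-2*t) was incorrectly written as -(-t*exp(t) + exp(t))*exp(-2*t)
The later steps are derived from this incorrect expression, so the error originates in Step 2.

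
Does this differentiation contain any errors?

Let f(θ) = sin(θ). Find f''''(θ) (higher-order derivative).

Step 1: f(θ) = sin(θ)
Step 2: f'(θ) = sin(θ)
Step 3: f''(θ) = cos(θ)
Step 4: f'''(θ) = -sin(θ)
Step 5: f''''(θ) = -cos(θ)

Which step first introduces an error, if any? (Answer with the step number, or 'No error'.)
Step 2

Step 2 is incorrect due to a wrong trig function.
The step shows: sin(θ)
The correct value should be: cos(θ)

Explanation: cos(θ) was incorrectly written as sin(θ): the term cos(θ) was incorrectly written as sin(θ)
The later steps are derived from this incorrect expression, so the error originates in Step 2.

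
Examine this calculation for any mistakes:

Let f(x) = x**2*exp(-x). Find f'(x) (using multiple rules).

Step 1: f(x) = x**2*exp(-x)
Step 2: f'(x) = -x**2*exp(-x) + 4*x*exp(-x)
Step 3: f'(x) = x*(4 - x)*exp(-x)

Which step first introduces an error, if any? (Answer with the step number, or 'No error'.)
Step 2

Step 2 is incorrect due to a wrong coefficient.
The step shows: -x**2*exp(-x) + 4*x*exp(-x)
The correct value should be: -x**2*exp(-x) + 2*x*exp(-x)

Explanation: The coefficient 2 was incorrectly written as 4: the term 2*x*exp(-x) was incorrectly written as 4*x*exp(-x)
The later steps are derived from this incorrect expression, so the error originates in Step 2.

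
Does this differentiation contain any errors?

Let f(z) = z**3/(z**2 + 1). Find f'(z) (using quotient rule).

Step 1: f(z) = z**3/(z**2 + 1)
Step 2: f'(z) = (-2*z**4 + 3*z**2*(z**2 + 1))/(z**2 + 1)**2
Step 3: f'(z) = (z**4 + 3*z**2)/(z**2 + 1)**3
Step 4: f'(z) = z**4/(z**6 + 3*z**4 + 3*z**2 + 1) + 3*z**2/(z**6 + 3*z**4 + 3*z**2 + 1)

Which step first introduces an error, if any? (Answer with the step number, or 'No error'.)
Step 3

Step 3 is incorrect due to a wrong exponent.
The step shows: (z**4 + 3*z**2)/(z**2 + 1)**3
The correct value should be: (z**4 + 3*z**2)/(z**2 + 1)**2

Explanation: The exponent -2 on z**2 + 1 was incorrectly written as -3: the term (z**4 + 3*z**2)/(z**2 + 1)**2 was incorrectly written as (z**4 + 3*z**2)/(z**2 + 1)**3
The later steps are derived from this incorrect expression, so the error originates in Step 3.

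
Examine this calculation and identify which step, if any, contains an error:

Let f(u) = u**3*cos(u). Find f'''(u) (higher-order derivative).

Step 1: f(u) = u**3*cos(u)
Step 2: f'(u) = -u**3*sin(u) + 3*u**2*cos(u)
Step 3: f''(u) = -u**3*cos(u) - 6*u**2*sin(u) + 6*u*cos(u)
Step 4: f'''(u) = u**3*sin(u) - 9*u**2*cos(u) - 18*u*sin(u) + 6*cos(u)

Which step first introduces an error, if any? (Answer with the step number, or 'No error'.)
No error

All steps in this derivation are correct.
The final answer f'''(u) = u**3*sin(u) - 9*u**2*cos(u) - 18*u*sin(u) + 6*cos(u) is valid.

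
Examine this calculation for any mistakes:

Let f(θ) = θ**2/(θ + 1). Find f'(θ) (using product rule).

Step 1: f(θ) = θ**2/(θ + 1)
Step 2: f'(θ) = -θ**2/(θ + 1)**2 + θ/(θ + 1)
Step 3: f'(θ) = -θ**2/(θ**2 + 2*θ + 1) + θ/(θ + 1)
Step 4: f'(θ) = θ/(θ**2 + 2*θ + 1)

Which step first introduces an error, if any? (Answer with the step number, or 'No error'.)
Step 2

Step 2 is incorrect due to a wrong coefficient.
The step shows: -θ**2/(θ + 1)**2 + θ/(θ + 1)
The correct value should be: -θ**2/(θ + 1)**2 + 2*θ/(θ + 1)

Explanation: The coefficient 2 was incorrectly written as 1: the term 2*θ/(θ + 1) was incorrectly written as θ/(θ + 1)
The later steps are derived from this incorrect expression, so the error originates in Step 2.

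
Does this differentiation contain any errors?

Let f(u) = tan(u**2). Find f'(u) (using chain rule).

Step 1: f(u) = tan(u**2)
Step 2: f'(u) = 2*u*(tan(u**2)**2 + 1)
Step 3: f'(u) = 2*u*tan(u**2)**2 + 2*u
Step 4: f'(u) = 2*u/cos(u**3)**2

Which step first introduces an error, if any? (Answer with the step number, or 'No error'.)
Step 4

Step 4 is incorrect due to a wrong exponent.
The step shows: 2*u/cos(u**3)**2
The correct value should be: 2*u/cos(u**2)**2

Explanation: The exponent 2 on u was incorrectly written as 3: the term 2*u/cos(u**2)**2 was incorrectly written as 2*u/cos(u**3)**2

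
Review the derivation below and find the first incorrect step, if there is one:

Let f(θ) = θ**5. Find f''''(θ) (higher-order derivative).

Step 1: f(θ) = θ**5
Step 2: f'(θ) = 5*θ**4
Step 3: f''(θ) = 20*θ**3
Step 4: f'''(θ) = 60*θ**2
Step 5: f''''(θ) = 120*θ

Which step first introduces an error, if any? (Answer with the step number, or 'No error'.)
No error

All steps in this derivation are correct.
The final answer f''''(θ) = 120*θ is valid.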